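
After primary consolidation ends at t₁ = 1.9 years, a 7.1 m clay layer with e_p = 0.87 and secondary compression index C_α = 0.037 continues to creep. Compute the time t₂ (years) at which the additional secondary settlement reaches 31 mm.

t₂ ≈ 3.16 years

S_s = C_α·H/(1+e_p)·log₁₀(t₂/t₁) ⇒ log₁₀(t₂/t₁) = S_s·(1+e_p)/(C_α·H).
log₁₀(t₂/t₁) = 0.031 × (1+0.87) / (0.037×7.1) = 0.2207
t₂ = t₁ × 10^0.2207 = 1.9 × 1.662 = 3.158 years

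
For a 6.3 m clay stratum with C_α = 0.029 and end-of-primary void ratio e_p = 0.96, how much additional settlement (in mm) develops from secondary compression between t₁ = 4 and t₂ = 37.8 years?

Secondary compression: S_s = C_α·H/(1+e_p)·log₁₀(t₂/t₁)
S_s = 0.029×6.3/(1+0.96)×log₁₀(37.8/4)
    = 0.09321 × 0.9754 = 0.09092 m

S_s ≈ 90.9 mm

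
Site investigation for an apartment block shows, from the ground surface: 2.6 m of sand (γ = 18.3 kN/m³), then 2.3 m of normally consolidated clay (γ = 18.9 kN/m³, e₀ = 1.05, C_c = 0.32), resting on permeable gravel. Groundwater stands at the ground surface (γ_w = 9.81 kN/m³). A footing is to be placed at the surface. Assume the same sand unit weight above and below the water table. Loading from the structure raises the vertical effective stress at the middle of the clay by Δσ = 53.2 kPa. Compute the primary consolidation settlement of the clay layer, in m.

Mid-depth of clay below the ground surface: z = 2.6 + 2.3/2 = 3.75 m.
Total vertical stress at mid-clay: σ_v = 18.3×2.6 + 18.9×1.15 = 69.315 kPa.
Pore pressure: u = 9.81×(3.75 − 0) = 36.788 kPa.
Initial effective stress: σ'_0 = σ_v − u = 69.315 − 36.788 = 32.527 kPa.
Final effective stress: σ'_f = σ'_0 + Δσ = 32.527 + 53.2 = 85.727 kPa.
Normally consolidated clay, so the full stress increment lies on the virgin compression line:
S_c = C_c·H/(1+e₀)·log₁₀(σ'_f/σ'_0) = 0.32×2.3/(1+1.05)×log₁₀(85.727/32.527)
    = 0.35902 × 0.42087 = 0.1511 m

S_c ≈ 0.151 m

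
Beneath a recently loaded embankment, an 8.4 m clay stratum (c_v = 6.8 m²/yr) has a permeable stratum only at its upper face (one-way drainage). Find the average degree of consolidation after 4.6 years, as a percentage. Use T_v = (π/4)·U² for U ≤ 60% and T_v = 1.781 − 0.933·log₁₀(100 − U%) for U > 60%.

U ≈ 72.9 %

Drainage path length: H_d = H = 8.4 m (single drainage).
T_v = c_v·t/H_d² = 6.8×4.6/8.4² = 0.44331.
T_v = 0.44331 corresponds to the U > 60% branch:
U = 1 − 10^((1.781 − T_v)/0.933)/100 = 0.7285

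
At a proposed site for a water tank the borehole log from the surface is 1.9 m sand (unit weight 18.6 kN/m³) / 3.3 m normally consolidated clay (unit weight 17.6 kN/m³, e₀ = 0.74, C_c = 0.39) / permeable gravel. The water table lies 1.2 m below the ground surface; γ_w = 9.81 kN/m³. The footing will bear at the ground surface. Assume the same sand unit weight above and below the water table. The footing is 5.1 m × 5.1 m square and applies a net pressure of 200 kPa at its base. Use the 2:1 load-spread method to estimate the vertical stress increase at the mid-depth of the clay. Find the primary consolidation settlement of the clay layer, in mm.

S_c ≈ 317 mm

Mid-depth of clay below the ground surface: z = 1.9 + 3.3/2 = 3.55 m.
Total vertical stress at mid-clay: σ_v = 18.6×1.9 + 17.6×1.65 = 64.38 kPa.
Pore pressure: u = 9.81×(3.55 − 1.2) = 23.054 kPa.
Initial effective stress: σ'_0 = σ_v − u = 64.38 − 23.054 = 41.326 kPa.
Stress increase at mid-clay by the 2:1 spreading method:
Δσ = qBL/((B+z)(L+z)) = 200×5.1×5.1/((5.1+3.55)(5.1+3.55)) = 69.525 kPa
Final effective stress: σ'_f = σ'_0 + Δσ = 41.326 + 69.525 = 110.85 kPa.
Normally consolidated clay, so the full stress increment lies on the virgin compression line:
S_c = C_c·H/(1+e₀)·log₁₀(σ'_f/σ'_0) = 0.39×3.3/(1+0.74)×log₁₀(110.85/41.326)
    = 0.73966 × 0.42851 = 0.317 m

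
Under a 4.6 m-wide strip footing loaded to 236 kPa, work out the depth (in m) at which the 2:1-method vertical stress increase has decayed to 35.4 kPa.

2:1 spreading — at depth z the loaded area has grown by z in each plan dimension:
qB/(B+z) = Δσ_z ⇒ z = qB/Δσ_z − B = 236×4.6/35.4 − 4.6 = 26.07 m

z ≈ 26.1 m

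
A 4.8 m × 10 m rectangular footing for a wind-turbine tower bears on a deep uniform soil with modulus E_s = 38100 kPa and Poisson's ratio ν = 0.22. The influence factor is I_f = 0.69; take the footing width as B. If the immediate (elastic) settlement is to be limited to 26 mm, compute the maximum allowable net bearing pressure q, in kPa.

q ≈ 314 kPa

S_e = q·B·(1−ν²)/E_s · I_f  ⇒  q = S_e·E_s / (B·(1−ν²)·I_f).
q = 0.026 × 38100 / (4.8 × 0.9516 × 0.69) = 314.3 kPa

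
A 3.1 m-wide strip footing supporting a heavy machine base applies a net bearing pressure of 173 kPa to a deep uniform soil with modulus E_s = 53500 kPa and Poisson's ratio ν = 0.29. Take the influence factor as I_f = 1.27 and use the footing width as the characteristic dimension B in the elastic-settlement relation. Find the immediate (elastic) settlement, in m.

Immediate (elastic) settlement: S_e = q·B·(1−ν²)/E_s · I_f.
S_e = 173 × 3.1 × (1 − 0.29²) / 53500 × 1.27
    = 173 × 3.1 × 0.9159 / 53500 × 1.27
    = 0.01166 m

S_e ≈ 0.0117 m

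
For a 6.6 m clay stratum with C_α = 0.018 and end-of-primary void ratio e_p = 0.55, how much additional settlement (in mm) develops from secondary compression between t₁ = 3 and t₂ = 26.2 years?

S_s ≈ 72.1 mm

Secondary compression: S_s = C_α·H/(1+e_p)·log₁₀(t₂/t₁)
S_s = 0.018×6.6/(1+0.55)×log₁₀(26.2/3)
    = 0.07665 × 0.9412 = 0.07214 m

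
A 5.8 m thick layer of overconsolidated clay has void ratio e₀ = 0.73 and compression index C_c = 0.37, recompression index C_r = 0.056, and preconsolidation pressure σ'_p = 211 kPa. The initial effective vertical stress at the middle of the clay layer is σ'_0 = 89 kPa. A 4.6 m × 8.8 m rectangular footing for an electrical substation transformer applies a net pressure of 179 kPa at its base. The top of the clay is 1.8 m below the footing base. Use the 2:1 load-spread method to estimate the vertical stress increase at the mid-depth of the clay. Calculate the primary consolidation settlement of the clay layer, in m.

S_c ≈ 0.0408 m

Mid-depth of clay below the footing base: z = 1.8 + 5.8/2 = 4.7 m.
Stress increase at mid-clay by the 2:1 spreading method:
Δσ = qBL/((B+z)(L+z)) = 179×4.6×8.8/((4.6+4.7)(8.8+4.7)) = 57.713 kPa
Final effective stress: σ'_f = 89 + 57.713 = 146.71 kPa.
σ'_f = 146.71 ≤ σ'_p = 211 kPa, so the clay remains overconsolidated and only the recompression index applies:
S_c = C_r·H/(1+e₀)·log₁₀(σ'_f/σ'_0) = 0.056×5.8/1.73×log₁₀(146.71/89)
    = 0.18775 × 0.21707 = 0.04075 m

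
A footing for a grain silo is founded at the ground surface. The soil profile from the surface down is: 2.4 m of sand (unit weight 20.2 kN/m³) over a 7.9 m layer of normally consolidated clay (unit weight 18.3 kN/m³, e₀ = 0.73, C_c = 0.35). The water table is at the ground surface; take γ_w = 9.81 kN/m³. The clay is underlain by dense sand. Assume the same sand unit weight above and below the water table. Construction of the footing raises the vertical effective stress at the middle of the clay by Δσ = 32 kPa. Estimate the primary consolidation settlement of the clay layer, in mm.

Mid-depth of clay below the ground surface: z = 2.4 + 7.9/2 = 6.35 m.
Total vertical stress at mid-clay: σ_v = 20.2×2.4 + 18.3×3.95 = 120.77 kPa.
Pore pressure: u = 9.81×(6.35 − 0) = 62.294 kPa.
Initial effective stress: σ'_0 = σ_v − u = 120.77 − 62.294 = 58.476 kPa.
Final effective stress: σ'_f = σ'_0 + Δσ = 58.476 + 32 = 90.476 kPa.
Normally consolidated clay, so the full stress increment lies on the virgin compression line:
S_c = C_c·H/(1+e₀)·log₁₀(σ'_f/σ'_0) = 0.35×7.9/(1+0.73)×log₁₀(90.476/58.476)
    = 1.5983 × 0.18956 = 0.303 m

S_c ≈ 303 mm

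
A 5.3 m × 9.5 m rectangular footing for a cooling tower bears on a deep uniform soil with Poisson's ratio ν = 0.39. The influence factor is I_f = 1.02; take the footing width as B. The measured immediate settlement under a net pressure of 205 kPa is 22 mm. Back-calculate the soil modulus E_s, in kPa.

S_e = q·B·(1−ν²)/E_s · I_f  ⇒  E_s = q·B·(1−ν²)·I_f / S_e.
E_s = 205 × 5.3 × 0.8479 × 1.02 / 0.022 = 42710 kPa

E_s ≈ 42700 kPa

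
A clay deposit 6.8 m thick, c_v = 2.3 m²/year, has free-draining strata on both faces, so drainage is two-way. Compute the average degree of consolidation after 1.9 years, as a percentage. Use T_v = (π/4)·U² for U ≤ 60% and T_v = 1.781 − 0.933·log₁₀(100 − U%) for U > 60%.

Drainage path length: H_d = H/2 = 3.4 m (double drainage).
T_v = c_v·t/H_d² = 2.3×1.9/3.4² = 0.37803.
T_v = 0.37803 corresponds to the U > 60% branch:
U = 1 − 10^((1.781 − T_v)/0.933)/100 = 0.6811

U ≈ 68.1 %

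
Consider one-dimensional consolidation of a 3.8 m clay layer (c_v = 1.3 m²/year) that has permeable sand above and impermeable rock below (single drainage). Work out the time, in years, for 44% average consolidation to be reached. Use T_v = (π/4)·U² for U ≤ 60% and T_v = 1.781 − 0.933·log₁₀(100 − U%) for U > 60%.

Drainage path length: H_d = H = 3.8 m (single drainage).
U ≤ 60%: T_v = (π/4)·U² = (π/4)×0.44² = 0.15205.
t = T_v·H_d²/c_v = 0.15205×3.8²/1.3 = 1.689 years.

t ≈ 1.69 years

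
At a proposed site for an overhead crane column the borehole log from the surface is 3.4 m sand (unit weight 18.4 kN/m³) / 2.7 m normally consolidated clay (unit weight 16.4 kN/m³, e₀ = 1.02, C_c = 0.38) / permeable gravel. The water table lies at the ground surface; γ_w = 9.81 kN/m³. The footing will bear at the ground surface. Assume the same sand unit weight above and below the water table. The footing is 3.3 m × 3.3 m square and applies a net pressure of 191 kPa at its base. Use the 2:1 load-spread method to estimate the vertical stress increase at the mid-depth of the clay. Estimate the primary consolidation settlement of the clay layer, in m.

Mid-depth of clay below the ground surface: z = 3.4 + 2.7/2 = 4.75 m.
Total vertical stress at mid-clay: σ_v = 18.4×3.4 + 16.4×1.35 = 84.7 kPa.
Pore pressure: u = 9.81×(4.75 − 0) = 46.598 kPa.
Initial effective stress: σ'_0 = σ_v − u = 84.7 − 46.598 = 38.102 kPa.
Stress increase at mid-clay by the 2:1 spreading method:
Δσ = qBL/((B+z)(L+z)) = 191×3.3×3.3/((3.3+4.75)(3.3+4.75)) = 32.097 kPa
Final effective stress: σ'_f = σ'_0 + Δσ = 38.102 + 32.097 = 70.199 kPa.
Normally consolidated clay, so the full stress increment lies on the virgin compression line:
S_c = C_c·H/(1+e₀)·log₁₀(σ'_f/σ'_0) = 0.38×2.7/(1+1.02)×log₁₀(70.199/38.102)
    = 0.50792 × 0.26538 = 0.1348 m

S_c ≈ 0.135 m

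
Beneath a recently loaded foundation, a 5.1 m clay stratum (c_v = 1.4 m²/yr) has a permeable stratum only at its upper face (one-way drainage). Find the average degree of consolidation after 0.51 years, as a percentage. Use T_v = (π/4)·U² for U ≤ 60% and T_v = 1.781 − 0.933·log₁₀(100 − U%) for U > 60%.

U ≈ 18.7 %

Drainage path length: H_d = H = 5.1 m (single drainage).
T_v = c_v·t/H_d² = 1.4×0.51/5.1² = 0.027451.
T_v = 0.027451 corresponds to the U ≤ 60% branch:
U = √(4T_v/π) = 0.187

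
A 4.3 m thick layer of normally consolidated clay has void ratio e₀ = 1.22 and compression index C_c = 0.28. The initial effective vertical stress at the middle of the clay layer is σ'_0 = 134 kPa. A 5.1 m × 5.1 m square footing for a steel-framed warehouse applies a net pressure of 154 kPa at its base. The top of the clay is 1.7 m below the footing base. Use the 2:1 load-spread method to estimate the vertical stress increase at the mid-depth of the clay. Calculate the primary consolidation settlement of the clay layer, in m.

S_c ≈ 0.0747 m

Mid-depth of clay below the footing base: z = 1.7 + 4.3/2 = 3.85 m.
Stress increase at mid-clay by the 2:1 spreading method:
Δσ = qBL/((B+z)(L+z)) = 154×5.1×5.1/((5.1+3.85)(5.1+3.85)) = 50.005 kPa
Final effective stress: σ'_f = σ'_0 + Δσ = 134 + 50.005 = 184 kPa.
Normally consolidated clay, so the full stress increment lies on the virgin compression line:
S_c = C_c·H/(1+e₀)·log₁₀(σ'_f/σ'_0) = 0.28×4.3/(1+1.22)×log₁₀(184/134)
    = 0.54234 × 0.13771 = 0.07469 m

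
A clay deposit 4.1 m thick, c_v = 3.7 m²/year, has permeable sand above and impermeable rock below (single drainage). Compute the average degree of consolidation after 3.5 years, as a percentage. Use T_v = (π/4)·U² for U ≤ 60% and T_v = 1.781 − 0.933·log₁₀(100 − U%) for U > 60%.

U ≈ 87.9 %

Drainage path length: H_d = H = 4.1 m (single drainage).
T_v = c_v·t/H_d² = 3.7×3.5/4.1² = 0.77037.
T_v = 0.77037 corresponds to the U > 60% branch:
U = 1 − 10^((1.781 − T_v)/0.933)/100 = 0.8789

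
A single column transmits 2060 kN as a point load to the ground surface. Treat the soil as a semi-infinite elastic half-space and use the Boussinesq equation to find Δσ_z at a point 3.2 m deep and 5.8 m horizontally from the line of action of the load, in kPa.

Δσ_z ≈ 2.53 kPa

Boussinesq vertical stress below a point load on an elastic half-space:
Δσ_z = 3P/(2πz²) · [1 + (r/z)²]^(−5/2)
r/z = 5.8/3.2 = 1.8125; [1+(r/z)²]^(−5/2) = 0.026308.
Δσ_z = 3×2060/(2π×3.2²) × 0.026308 = 96.052 × 0.026308 = 2.527 kPa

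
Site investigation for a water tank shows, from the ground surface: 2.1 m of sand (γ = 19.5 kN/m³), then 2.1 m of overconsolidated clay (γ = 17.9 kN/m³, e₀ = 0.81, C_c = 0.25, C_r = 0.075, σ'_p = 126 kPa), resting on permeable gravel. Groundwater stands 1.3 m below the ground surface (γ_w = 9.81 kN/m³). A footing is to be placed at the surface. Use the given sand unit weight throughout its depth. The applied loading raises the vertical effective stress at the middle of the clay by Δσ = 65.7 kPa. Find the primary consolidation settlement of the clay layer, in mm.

Mid-depth of clay below the ground surface: z = 2.1 + 2.1/2 = 3.15 m.
Total vertical stress at mid-clay: σ_v = 19.5×2.1 + 17.9×1.05 = 59.745 kPa.
Pore pressure: u = 9.81×(3.15 − 1.3) = 18.149 kPa.
Initial effective stress: σ'_0 = σ_v − u = 59.745 − 18.149 = 41.596 kPa.
Final effective stress: σ'_f = 41.596 + 65.7 = 107.3 kPa.
σ'_f = 107.3 ≤ σ'_p = 126 kPa, so the clay remains overconsolidated and only the recompression index applies:
S_c = C_r·H/(1+e₀)·log₁₀(σ'_f/σ'_0) = 0.075×2.1/1.81×log₁₀(107.3/41.596)
    = 0.087015 × 0.41155 = 0.03581 m

S_c ≈ 35.8 mm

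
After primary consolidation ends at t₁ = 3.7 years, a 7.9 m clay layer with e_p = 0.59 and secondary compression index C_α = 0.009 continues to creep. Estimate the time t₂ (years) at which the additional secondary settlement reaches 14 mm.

S_s = C_α·H/(1+e_p)·log₁₀(t₂/t₁) ⇒ log₁₀(t₂/t₁) = S_s·(1+e_p)/(C_α·H).
log₁₀(t₂/t₁) = 0.014 × (1+0.59) / (0.009×7.9) = 0.3131
t₂ = t₁ × 10^0.3131 = 3.7 × 2.056 = 7.608 years

t₂ ≈ 7.61 years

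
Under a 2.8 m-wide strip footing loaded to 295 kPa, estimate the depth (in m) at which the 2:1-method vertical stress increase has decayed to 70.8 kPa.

2:1 spreading — at depth z the loaded area has grown by z in each plan dimension:
qB/(B+z) = Δσ_z ⇒ z = qB/Δσ_z − B = 295×2.8/70.8 − 2.8 = 8.867 m

z ≈ 8.87 m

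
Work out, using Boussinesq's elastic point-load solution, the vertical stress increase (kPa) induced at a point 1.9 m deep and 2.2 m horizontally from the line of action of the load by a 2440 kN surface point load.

Δσ_z ≈ 38.5 kPa

Boussinesq vertical stress below a point load on an elastic half-space:
Δσ_z = 3P/(2πz²) · [1 + (r/z)²]^(−5/2)
r/z = 2.2/1.9 = 1.1579; [1+(r/z)²]^(−5/2) = 0.1193.
Δσ_z = 3×2440/(2π×1.9²) × 0.1193 = 322.72 × 0.1193 = 38.5 kPa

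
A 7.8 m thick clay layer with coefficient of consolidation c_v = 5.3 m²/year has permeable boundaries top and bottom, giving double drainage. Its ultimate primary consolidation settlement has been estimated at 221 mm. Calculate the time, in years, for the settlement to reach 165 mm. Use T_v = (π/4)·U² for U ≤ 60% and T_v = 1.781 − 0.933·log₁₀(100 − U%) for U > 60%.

t ≈ 1.35 years

Drainage path length: H_d = H/2 = 3.9 m (double drainage).
U = S(t)/S_ult = 165/221 = 0.7466.
U > 60%: T_v = 1.781 − 0.933·log₁₀(100 − 74.661) = 0.47126.
t = T_v·H_d²/c_v = 0.47126×3.9²/5.3 = 1.352 years.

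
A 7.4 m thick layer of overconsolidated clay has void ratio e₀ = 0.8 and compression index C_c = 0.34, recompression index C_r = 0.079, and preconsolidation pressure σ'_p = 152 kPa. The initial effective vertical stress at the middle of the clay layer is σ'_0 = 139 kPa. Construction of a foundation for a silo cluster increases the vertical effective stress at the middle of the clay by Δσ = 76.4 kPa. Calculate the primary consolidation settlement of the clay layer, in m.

S_c ≈ 0.224 m

Final effective stress: σ'_f = 139 + 76.4 = 215.4 kPa.
σ'_f = 215.4 > σ'_p = 152 kPa, so the stress path crosses the preconsolidation pressure — recompression up to σ'_p, then virgin compression beyond:
S_c = H/(1+e₀)·[C_r·log₁₀(σ'_p/σ'_0) + C_c·log₁₀(σ'_f/σ'_p)]
    = 7.4/1.8 × [0.079×log₁₀(152/139) + 0.34×log₁₀(215.4/152)]
    = 4.1111 × [0.0030675 + 0.051477] = 0.2242 m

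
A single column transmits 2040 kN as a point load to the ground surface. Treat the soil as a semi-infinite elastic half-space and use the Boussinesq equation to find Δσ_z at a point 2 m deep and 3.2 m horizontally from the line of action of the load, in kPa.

Boussinesq vertical stress below a point load on an elastic half-space:
Δσ_z = 3P/(2πz²) · [1 + (r/z)²]^(−5/2)
r/z = 3.2/2 = 1.6; [1+(r/z)²]^(−5/2) = 0.041819.
Δσ_z = 3×2040/(2π×2²) × 0.041819 = 243.51 × 0.041819 = 10.18 kPa

Δσ_z ≈ 10.2 kPa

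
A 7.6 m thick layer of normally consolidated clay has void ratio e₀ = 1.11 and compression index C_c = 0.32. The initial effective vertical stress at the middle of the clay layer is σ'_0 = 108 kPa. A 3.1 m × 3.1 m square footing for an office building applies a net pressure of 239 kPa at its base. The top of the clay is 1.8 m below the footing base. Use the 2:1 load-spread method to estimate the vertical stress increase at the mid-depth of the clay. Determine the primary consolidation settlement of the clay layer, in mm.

S_c ≈ 124 mm

Mid-depth of clay below the footing base: z = 1.8 + 7.6/2 = 5.6 m.
Stress increase at mid-clay by the 2:1 spreading method:
Δσ = qBL/((B+z)(L+z)) = 239×3.1×3.1/((3.1+5.6)(3.1+5.6)) = 30.345 kPa
Final effective stress: σ'_f = σ'_0 + Δσ = 108 + 30.345 = 138.34 kPa.
Normally consolidated clay, so the full stress increment lies on the virgin compression line:
S_c = C_c·H/(1+e₀)·log₁₀(σ'_f/σ'_0) = 0.32×7.6/(1+1.11)×log₁₀(138.34/108)
    = 1.1526 × 0.10752 = 0.1239 m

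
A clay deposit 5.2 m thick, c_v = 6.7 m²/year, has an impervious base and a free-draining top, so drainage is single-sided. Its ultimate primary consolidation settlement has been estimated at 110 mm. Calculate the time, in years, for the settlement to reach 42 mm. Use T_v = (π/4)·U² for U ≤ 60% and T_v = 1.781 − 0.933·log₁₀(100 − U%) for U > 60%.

Drainage path length: H_d = H = 5.2 m (single drainage).
U = S(t)/S_ult = 42/110 = 0.3818.
U ≤ 60%: T_v = (π/4)·U² = (π/4)×0.38182² = 0.1145.
t = T_v·H_d²/c_v = 0.1145×5.2²/6.7 = 0.4621 years.

t ≈ 0.462 years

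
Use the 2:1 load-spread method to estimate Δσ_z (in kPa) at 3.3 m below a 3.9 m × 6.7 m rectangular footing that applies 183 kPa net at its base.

By the 2:1 method the load spreads at 1 horizontal : 2 vertical, so at depth z the loaded area has grown by z in each plan dimension:
Δσ = qBL/((B+z)(L+z)) = 183×3.9×6.7/((3.9+3.3)(6.7+3.3)) = 66.414 kPa

Δσ_z ≈ 66.4 kPa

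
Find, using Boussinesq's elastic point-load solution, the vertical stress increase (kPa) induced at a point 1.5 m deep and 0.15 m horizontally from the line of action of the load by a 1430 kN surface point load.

Δσ_z ≈ 296 kPa

Boussinesq vertical stress below a point load on an elastic half-space:
Δσ_z = 3P/(2πz²) · [1 + (r/z)²]^(−5/2)
r/z = 0.15/1.5 = 0.1; [1+(r/z)²]^(−5/2) = 0.97543.
Δσ_z = 3×1430/(2π×1.5²) × 0.97543 = 303.46 × 0.97543 = 296 kPa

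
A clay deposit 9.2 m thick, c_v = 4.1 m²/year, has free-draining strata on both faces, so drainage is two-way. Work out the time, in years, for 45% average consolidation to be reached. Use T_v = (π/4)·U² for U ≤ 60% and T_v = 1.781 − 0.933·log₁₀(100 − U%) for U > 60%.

Drainage path length: H_d = H/2 = 4.6 m (double drainage).
U ≤ 60%: T_v = (π/4)·U² = (π/4)×0.45² = 0.15904.
t = T_v·H_d²/c_v = 0.15904×4.6²/4.1 = 0.8208 years.

t ≈ 0.821 years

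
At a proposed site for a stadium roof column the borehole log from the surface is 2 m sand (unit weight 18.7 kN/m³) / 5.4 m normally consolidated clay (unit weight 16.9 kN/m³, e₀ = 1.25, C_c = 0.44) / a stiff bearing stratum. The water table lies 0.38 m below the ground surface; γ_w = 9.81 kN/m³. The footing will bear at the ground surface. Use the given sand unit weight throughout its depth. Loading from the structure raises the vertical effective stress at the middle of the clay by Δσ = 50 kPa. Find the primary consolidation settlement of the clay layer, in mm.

Mid-depth of clay below the ground surface: z = 2 + 5.4/2 = 4.7 m.
Total vertical stress at mid-clay: σ_v = 18.7×2 + 16.9×2.7 = 83.03 kPa.
Pore pressure: u = 9.81×(4.7 − 0.38) = 42.379 kPa.
Initial effective stress: σ'_0 = σ_v − u = 83.03 − 42.379 = 40.651 kPa.
Final effective stress: σ'_f = σ'_0 + Δσ = 40.651 + 50 = 90.651 kPa.
Normally consolidated clay, so the full stress increment lies on the virgin compression line:
S_c = C_c·H/(1+e₀)·log₁₀(σ'_f/σ'_0) = 0.44×5.4/(1+1.25)×log₁₀(90.651/40.651)
    = 1.056 × 0.3483 = 0.3678 m

S_c ≈ 368 mm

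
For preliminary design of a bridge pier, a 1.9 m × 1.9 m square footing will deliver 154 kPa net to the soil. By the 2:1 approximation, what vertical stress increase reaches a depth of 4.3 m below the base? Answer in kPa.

Δσ_z ≈ 14.5 kPa

By the 2:1 method the load spreads at 1 horizontal : 2 vertical, so at depth z the loaded area has grown by z in each plan dimension:
Δσ = qBL/((B+z)(L+z)) = 154×1.9×1.9/((1.9+4.3)(1.9+4.3)) = 14.463 kPa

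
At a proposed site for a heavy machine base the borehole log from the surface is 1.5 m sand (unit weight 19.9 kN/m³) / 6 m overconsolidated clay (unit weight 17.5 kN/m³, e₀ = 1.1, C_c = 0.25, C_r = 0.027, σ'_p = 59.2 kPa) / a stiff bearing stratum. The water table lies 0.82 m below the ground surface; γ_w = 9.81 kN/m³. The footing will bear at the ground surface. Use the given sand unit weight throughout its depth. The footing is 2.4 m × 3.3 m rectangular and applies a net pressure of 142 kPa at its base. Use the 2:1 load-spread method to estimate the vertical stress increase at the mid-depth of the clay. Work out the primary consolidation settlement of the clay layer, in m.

Mid-depth of clay below the ground surface: z = 1.5 + 6/2 = 4.5 m.
Total vertical stress at mid-clay: σ_v = 19.9×1.5 + 17.5×3 = 82.35 kPa.
Pore pressure: u = 9.81×(4.5 − 0.82) = 36.101 kPa.
Initial effective stress: σ'_0 = σ_v − u = 82.35 − 36.101 = 46.249 kPa.
Stress increase at mid-clay by the 2:1 spreading method:
Δσ = qBL/((B+z)(L+z)) = 142×2.4×3.3/((2.4+4.5)(3.3+4.5)) = 20.896 kPa
Final effective stress: σ'_f = 46.249 + 20.896 = 67.145 kPa.
σ'_f = 67.145 > σ'_p = 59.2 kPa, so the stress path crosses the preconsolidation pressure — recompression up to σ'_p, then virgin compression beyond:
S_c = H/(1+e₀)·[C_r·log₁₀(σ'_p/σ'_0) + C_c·log₁₀(σ'_f/σ'_p)]
    = 6/2.1 × [0.027×log₁₀(59.2/46.249) + 0.25×log₁₀(67.145/59.2)]
    = 2.8571 × [0.0028949 + 0.013673] = 0.04734 m

S_c ≈ 0.0473 m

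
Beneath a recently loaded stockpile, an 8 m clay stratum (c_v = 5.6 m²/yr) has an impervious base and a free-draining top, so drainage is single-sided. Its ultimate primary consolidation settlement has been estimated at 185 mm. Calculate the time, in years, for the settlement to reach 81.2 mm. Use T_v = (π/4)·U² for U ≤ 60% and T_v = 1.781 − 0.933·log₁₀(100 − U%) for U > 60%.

t ≈ 1.73 years

Drainage path length: H_d = H = 8 m (single drainage).
U = S(t)/S_ult = 81.2/185 = 0.4389.
U ≤ 60%: T_v = (π/4)·U² = (π/4)×0.43892² = 0.15131.
t = T_v·H_d²/c_v = 0.15131×8²/5.6 = 1.729 years.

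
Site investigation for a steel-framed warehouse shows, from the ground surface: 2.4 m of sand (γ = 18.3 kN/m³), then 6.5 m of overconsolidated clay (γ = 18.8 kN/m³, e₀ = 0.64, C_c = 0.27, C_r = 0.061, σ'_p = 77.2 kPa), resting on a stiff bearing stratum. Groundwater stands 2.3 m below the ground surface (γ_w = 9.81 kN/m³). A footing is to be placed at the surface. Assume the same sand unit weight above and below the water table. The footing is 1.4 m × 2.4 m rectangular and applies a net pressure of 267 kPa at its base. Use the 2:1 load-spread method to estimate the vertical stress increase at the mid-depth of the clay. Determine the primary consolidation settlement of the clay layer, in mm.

Mid-depth of clay below the ground surface: z = 2.4 + 6.5/2 = 5.65 m.
Total vertical stress at mid-clay: σ_v = 18.3×2.4 + 18.8×3.25 = 105.02 kPa.
Pore pressure: u = 9.81×(5.65 − 2.3) = 32.864 kPa.
Initial effective stress: σ'_0 = σ_v − u = 105.02 − 32.864 = 72.156 kPa.
Stress increase at mid-clay by the 2:1 spreading method:
Δσ = qBL/((B+z)(L+z)) = 267×1.4×2.4/((1.4+5.65)(2.4+5.65)) = 15.808 kPa
Final effective stress: σ'_f = 72.156 + 15.808 = 87.964 kPa.
σ'_f = 87.964 > σ'_p = 77.2 kPa, so the stress path crosses the preconsolidation pressure — recompression up to σ'_p, then virgin compression beyond:
S_c = H/(1+e₀)·[C_r·log₁₀(σ'_p/σ'_0) + C_c·log₁₀(σ'_f/σ'_p)]
    = 6.5/1.64 × [0.061×log₁₀(77.2/72.156) + 0.27×log₁₀(87.964/77.2)]
    = 3.9634 × [0.00179 + 0.015306] = 0.06776 m

S_c ≈ 67.8 mm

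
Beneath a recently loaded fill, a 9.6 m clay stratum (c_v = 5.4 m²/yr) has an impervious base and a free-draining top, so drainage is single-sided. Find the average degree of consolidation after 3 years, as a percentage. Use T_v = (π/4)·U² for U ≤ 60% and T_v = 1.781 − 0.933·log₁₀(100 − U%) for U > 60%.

U ≈ 47.3 %

Drainage path length: H_d = H = 9.6 m (single drainage).
T_v = c_v·t/H_d² = 5.4×3/9.6² = 0.17578.
T_v = 0.17578 corresponds to the U ≤ 60% branch:
U = √(4T_v/π) = 0.4731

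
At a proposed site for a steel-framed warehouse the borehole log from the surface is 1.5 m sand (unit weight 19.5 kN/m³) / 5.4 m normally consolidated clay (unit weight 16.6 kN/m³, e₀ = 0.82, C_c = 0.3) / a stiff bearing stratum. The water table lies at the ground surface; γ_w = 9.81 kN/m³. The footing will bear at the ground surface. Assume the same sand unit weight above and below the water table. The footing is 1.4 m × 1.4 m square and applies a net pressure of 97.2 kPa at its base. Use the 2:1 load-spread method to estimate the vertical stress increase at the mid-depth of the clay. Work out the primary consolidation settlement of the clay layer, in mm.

S_c ≈ 65.6 mm

Mid-depth of clay below the ground surface: z = 1.5 + 5.4/2 = 4.2 m.
Total vertical stress at mid-clay: σ_v = 19.5×1.5 + 16.6×2.7 = 74.07 kPa.
Pore pressure: u = 9.81×(4.2 − 0) = 41.202 kPa.
Initial effective stress: σ'_0 = σ_v − u = 74.07 − 41.202 = 32.868 kPa.
Stress increase at mid-clay by the 2:1 spreading method:
Δσ = qBL/((B+z)(L+z)) = 97.2×1.4×1.4/((1.4+4.2)(1.4+4.2)) = 6.075 kPa
Final effective stress: σ'_f = σ'_0 + Δσ = 32.868 + 6.075 = 38.943 kPa.
Normally consolidated clay, so the full stress increment lies on the virgin compression line:
S_c = C_c·H/(1+e₀)·log₁₀(σ'_f/σ'_0) = 0.3×5.4/(1+0.82)×log₁₀(38.943/32.868)
    = 0.89011 × 0.073656 = 0.06556 m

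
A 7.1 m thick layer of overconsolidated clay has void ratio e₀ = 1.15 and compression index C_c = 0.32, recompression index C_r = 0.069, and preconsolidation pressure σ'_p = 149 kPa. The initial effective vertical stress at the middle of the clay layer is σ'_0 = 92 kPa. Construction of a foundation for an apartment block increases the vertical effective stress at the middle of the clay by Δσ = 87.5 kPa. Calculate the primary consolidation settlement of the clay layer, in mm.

S_c ≈ 133 mm

Final effective stress: σ'_f = 92 + 87.5 = 179.5 kPa.
σ'_f = 179.5 > σ'_p = 149 kPa, so the stress path crosses the preconsolidation pressure — recompression up to σ'_p, then virgin compression beyond:
S_c = H/(1+e₀)·[C_r·log₁₀(σ'_p/σ'_0) + C_c·log₁₀(σ'_f/σ'_p)]
    = 7.1/2.15 × [0.069×log₁₀(149/92) + 0.32×log₁₀(179.5/149)]
    = 3.3023 × [0.014448 + 0.025881] = 0.1332 m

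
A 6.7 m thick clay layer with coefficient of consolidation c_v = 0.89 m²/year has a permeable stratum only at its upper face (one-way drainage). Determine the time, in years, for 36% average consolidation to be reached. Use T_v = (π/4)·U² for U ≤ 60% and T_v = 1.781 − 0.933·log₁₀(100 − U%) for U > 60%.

t ≈ 5.13 years

Drainage path length: H_d = H = 6.7 m (single drainage).
U ≤ 60%: T_v = (π/4)·U² = (π/4)×0.36² = 0.10179.
t = T_v·H_d²/c_v = 0.10179×6.7²/0.89 = 5.134 years.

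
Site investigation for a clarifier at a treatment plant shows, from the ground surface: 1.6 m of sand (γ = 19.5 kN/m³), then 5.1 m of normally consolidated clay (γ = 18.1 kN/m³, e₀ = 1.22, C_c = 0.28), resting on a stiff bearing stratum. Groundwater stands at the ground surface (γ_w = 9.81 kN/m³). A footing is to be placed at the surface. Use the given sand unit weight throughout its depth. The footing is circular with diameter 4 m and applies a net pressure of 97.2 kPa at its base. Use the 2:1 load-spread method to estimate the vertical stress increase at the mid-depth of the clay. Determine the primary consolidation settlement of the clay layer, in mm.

S_c ≈ 138 mm

Mid-depth of clay below the ground surface: z = 1.6 + 5.1/2 = 4.15 m.
Total vertical stress at mid-clay: σ_v = 19.5×1.6 + 18.1×2.55 = 77.355 kPa.
Pore pressure: u = 9.81×(4.15 − 0) = 40.712 kPa.
Initial effective stress: σ'_0 = σ_v − u = 77.355 − 40.712 = 36.643 kPa.
Stress increase at mid-clay by the 2:1 spreading method:
Δσ ≈ qD²/(D+z)² = 97.2×4²/(4+4.15)² = 23.414 kPa
Final effective stress: σ'_f = σ'_0 + Δσ = 36.643 + 23.414 = 60.057 kPa.
Normally consolidated clay, so the full stress increment lies on the virgin compression line:
S_c = C_c·H/(1+e₀)·log₁₀(σ'_f/σ'_0) = 0.28×5.1/(1+1.22)×log₁₀(60.057/36.643)
    = 0.64324 × 0.21457 = 0.138 m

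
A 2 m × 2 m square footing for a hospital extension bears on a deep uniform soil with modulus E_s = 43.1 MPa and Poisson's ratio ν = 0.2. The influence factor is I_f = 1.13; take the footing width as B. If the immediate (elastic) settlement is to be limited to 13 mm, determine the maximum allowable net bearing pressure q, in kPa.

E_s = 43.1 MPa = 43100 kPa.
S_e = q·B·(1−ν²)/E_s · I_f  ⇒  q = S_e·E_s / (B·(1−ν²)·I_f).
q = 0.013 × 43100 / (2 × 0.96 × 1.13) = 258.3 kPa

q ≈ 258 kPa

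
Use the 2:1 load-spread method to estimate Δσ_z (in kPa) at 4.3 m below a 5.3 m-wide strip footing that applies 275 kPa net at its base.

By the 2:1 method the load spreads at 1 horizontal : 2 vertical, so at depth z the loaded area has grown by z in each plan dimension:
Δσ = qB/(B+z) = 275×5.3/(5.3+4.3) = 151.82 kPa

Δσ_z ≈ 152 kPa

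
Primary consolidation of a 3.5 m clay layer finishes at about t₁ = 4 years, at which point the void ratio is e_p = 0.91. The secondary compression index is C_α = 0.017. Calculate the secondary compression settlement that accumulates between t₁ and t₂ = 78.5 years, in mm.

S_s ≈ 40.3 mm

Secondary compression: S_s = C_α·H/(1+e_p)·log₁₀(t₂/t₁)
S_s = 0.017×3.5/(1+0.91)×log₁₀(78.5/4)
    = 0.03115 × 1.293 = 0.04027 m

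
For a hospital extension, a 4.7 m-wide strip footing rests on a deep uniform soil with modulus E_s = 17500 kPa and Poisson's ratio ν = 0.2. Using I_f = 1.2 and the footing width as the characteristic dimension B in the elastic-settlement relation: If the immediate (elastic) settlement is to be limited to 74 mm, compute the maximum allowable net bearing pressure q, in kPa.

q ≈ 239 kPa

S_e = q·B·(1−ν²)/E_s · I_f  ⇒  q = S_e·E_s / (B·(1−ν²)·I_f).
q = 0.074 × 17500 / (4.7 × 0.96 × 1.2) = 239.2 kPa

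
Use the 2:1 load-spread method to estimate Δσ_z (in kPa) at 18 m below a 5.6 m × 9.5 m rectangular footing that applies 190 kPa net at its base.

Δσ_z ≈ 15.6 kPa

By the 2:1 method the load spreads at 1 horizontal : 2 vertical, so at depth z the loaded area has grown by z in each plan dimension:
Δσ = qBL/((B+z)(L+z)) = 190×5.6×9.5/((5.6+18)(9.5+18)) = 15.575 kPa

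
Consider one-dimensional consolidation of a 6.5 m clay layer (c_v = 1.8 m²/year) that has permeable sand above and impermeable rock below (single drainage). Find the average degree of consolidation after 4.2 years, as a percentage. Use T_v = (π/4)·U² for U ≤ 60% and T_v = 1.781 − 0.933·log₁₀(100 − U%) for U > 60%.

U ≈ 47.7 %

Drainage path length: H_d = H = 6.5 m (single drainage).
T_v = c_v·t/H_d² = 1.8×4.2/6.5² = 0.17893.
T_v = 0.17893 corresponds to the U ≤ 60% branch:
U = √(4T_v/π) = 0.4773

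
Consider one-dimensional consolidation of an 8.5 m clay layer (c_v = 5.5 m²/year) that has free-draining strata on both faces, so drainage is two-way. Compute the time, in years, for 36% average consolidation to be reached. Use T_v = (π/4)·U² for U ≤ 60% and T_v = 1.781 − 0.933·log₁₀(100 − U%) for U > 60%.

Drainage path length: H_d = H/2 = 4.25 m (double drainage).
U ≤ 60%: T_v = (π/4)·U² = (π/4)×0.36² = 0.10179.
t = T_v·H_d²/c_v = 0.10179×4.25²/5.5 = 0.3343 years.

t ≈ 0.334 years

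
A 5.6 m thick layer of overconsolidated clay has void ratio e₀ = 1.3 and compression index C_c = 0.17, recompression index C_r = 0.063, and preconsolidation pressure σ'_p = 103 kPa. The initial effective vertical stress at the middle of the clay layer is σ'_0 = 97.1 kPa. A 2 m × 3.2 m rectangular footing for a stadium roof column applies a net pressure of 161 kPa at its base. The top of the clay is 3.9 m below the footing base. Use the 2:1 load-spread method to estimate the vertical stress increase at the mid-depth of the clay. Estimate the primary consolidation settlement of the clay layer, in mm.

S_c ≈ 14.2 mm

Mid-depth of clay below the footing base: z = 3.9 + 5.6/2 = 6.7 m.
Stress increase at mid-clay by the 2:1 spreading method:
Δσ = qBL/((B+z)(L+z)) = 161×2×3.2/((2+6.7)(3.2+6.7)) = 11.963 kPa
Final effective stress: σ'_f = 97.1 + 11.963 = 109.06 kPa.
σ'_f = 109.06 > σ'_p = 103 kPa, so the stress path crosses the preconsolidation pressure — recompression up to σ'_p, then virgin compression beyond:
S_c = H/(1+e₀)·[C_r·log₁₀(σ'_p/σ'_0) + C_c·log₁₀(σ'_f/σ'_p)]
    = 5.6/2.3 × [0.063×log₁₀(103/97.1) + 0.17×log₁₀(109.06/103)]
    = 2.4348 × [0.0016139 + 0.0042208] = 0.01421 m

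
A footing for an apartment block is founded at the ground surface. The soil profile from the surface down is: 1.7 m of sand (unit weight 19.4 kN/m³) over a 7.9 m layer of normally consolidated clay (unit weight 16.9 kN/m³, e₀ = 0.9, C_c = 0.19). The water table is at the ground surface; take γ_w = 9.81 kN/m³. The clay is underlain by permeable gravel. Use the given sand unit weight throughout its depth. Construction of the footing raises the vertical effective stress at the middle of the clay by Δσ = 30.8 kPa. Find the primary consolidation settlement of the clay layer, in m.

Mid-depth of clay below the ground surface: z = 1.7 + 7.9/2 = 5.65 m.
Total vertical stress at mid-clay: σ_v = 19.4×1.7 + 16.9×3.95 = 99.735 kPa.
Pore pressure: u = 9.81×(5.65 − 0) = 55.427 kPa.
Initial effective stress: σ'_0 = σ_v − u = 99.735 − 55.427 = 44.308 kPa.
Final effective stress: σ'_f = σ'_0 + Δσ = 44.308 + 30.8 = 75.108 kPa.
Normally consolidated clay, so the full stress increment lies on the virgin compression line:
S_c = C_c·H/(1+e₀)·log₁₀(σ'_f/σ'_0) = 0.19×7.9/(1+0.9)×log₁₀(75.108/44.308)
    = 0.79 × 0.2292 = 0.1811 m

S_c ≈ 0.181 m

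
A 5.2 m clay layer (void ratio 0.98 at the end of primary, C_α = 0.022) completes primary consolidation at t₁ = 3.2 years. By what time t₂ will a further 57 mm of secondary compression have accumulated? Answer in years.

t₂ ≈ 31 years

S_s = C_α·H/(1+e_p)·log₁₀(t₂/t₁) ⇒ log₁₀(t₂/t₁) = S_s·(1+e_p)/(C_α·H).
log₁₀(t₂/t₁) = 0.057 × (1+0.98) / (0.022×5.2) = 0.9865
t₂ = t₁ × 10^0.9865 = 3.2 × 9.695 = 31.02 years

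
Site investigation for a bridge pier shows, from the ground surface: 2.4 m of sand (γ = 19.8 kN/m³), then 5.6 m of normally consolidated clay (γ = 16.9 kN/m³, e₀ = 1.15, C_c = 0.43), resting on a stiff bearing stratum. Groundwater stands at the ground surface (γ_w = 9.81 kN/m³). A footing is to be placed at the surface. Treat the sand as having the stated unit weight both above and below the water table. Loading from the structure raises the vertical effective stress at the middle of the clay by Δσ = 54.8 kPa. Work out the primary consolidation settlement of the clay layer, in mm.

Mid-depth of clay below the ground surface: z = 2.4 + 5.6/2 = 5.2 m.
Total vertical stress at mid-clay: σ_v = 19.8×2.4 + 16.9×2.8 = 94.84 kPa.
Pore pressure: u = 9.81×(5.2 − 0) = 51.012 kPa.
Initial effective stress: σ'_0 = σ_v − u = 94.84 − 51.012 = 43.828 kPa.
Final effective stress: σ'_f = σ'_0 + Δσ = 43.828 + 54.8 = 98.628 kPa.
Normally consolidated clay, so the full stress increment lies on the virgin compression line:
S_c = C_c·H/(1+e₀)·log₁₀(σ'_f/σ'_0) = 0.43×5.6/(1+1.15)×log₁₀(98.628/43.828)
    = 1.12 × 0.35225 = 0.3945 m

S_c ≈ 395 mm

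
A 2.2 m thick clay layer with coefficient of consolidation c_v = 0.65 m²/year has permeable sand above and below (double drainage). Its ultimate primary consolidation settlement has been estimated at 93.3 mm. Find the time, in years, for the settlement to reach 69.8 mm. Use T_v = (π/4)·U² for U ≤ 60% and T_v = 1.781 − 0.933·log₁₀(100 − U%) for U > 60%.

t ≈ 0.882 years

Drainage path length: H_d = H/2 = 1.1 m (double drainage).
U = S(t)/S_ult = 69.8/93.3 = 0.7481.
U > 60%: T_v = 1.781 − 0.933·log₁₀(100 − 74.812) = 0.47369.
t = T_v·H_d²/c_v = 0.47369×1.1²/0.65 = 0.8818 years.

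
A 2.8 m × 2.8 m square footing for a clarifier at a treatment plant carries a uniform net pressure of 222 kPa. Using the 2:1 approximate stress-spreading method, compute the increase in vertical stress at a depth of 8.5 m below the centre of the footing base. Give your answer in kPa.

Δσ_z ≈ 13.6 kPa

By the 2:1 method the load spreads at 1 horizontal : 2 vertical, so at depth z the loaded area has grown by z in each plan dimension:
Δσ = qBL/((B+z)(L+z)) = 222×2.8×2.8/((2.8+8.5)(2.8+8.5)) = 13.631 kPa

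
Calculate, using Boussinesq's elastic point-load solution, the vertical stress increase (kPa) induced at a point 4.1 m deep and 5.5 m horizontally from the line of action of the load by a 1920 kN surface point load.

Δσ_z ≈ 4.16 kPa

Boussinesq vertical stress below a point load on an elastic half-space:
Δσ_z = 3P/(2πz²) · [1 + (r/z)²]^(−5/2)
r/z = 5.5/4.1 = 1.3415; [1+(r/z)²]^(−5/2) = 0.076259.
Δσ_z = 3×1920/(2π×4.1²) × 0.076259 = 54.535 × 0.076259 = 4.159 kPa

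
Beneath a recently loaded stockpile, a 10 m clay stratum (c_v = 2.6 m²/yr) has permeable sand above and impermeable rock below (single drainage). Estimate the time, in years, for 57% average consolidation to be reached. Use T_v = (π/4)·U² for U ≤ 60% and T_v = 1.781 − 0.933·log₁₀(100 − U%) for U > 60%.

Drainage path length: H_d = H = 10 m (single drainage).
U ≤ 60%: T_v = (π/4)·U² = (π/4)×0.57² = 0.25518.
t = T_v·H_d²/c_v = 0.25518×10²/2.6 = 9.815 years.

t ≈ 9.81 years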